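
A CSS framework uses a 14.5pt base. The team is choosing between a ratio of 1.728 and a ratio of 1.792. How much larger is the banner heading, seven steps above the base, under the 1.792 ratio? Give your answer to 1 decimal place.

193.4pt

At 1.728: 14.5 × 1.728⁷ = 667.074pt
At 1.792: 14.5 × 1.792⁷ = 860.467pt
Difference: 860.467 − 667.074 = 193.393pt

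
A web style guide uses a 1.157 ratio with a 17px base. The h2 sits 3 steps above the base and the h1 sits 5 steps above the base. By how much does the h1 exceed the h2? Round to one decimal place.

Step 3: 17.0 × 1.157³ = 26.330px
Step 5: 17.0 × 1.157⁵ = 35.246px
Difference: 35.246 − 26.330 = 8.916px

8.9px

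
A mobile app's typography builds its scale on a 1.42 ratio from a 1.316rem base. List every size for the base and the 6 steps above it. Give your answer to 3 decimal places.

1.316rem, 1.869rem, 2.654rem, 3.768rem, 5.351rem, 7.598rem, 10.789rem

Step 0: 1.316rem
Step 1: 1.316 × 1.42 = 1.869
Step 2: 1.316 × 1.42² = 2.654
Step 3: 1.316 × 1.42³ = 3.768
Step 4: 1.316 × 1.42⁴ = 5.351
Step 5: 1.316 × 1.42⁵ = 7.598
Step 6: 1.316 × 1.42⁶ = 10.789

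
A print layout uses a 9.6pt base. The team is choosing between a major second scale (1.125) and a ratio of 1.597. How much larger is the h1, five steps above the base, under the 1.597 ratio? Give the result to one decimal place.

82.4pt

Major second: 9.6 × 1.125⁵ = 17.300pt
At 1.597: 9.6 × 1.597⁵ = 99.723pt
Difference: 99.723 − 17.300 = 82.423pt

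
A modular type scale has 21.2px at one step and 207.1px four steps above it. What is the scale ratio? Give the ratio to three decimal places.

1.768

r⁴ = 207.1 / 21.2, so r = (207.1/21.2)^(1/4).
r = 9.7689^(1/4) ≈ 1.7679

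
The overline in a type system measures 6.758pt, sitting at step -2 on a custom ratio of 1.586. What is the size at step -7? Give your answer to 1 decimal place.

6.758 ÷ 1.586⁵ = 6.758 ÷ 10.03497 ≈ 0.673

0.7pt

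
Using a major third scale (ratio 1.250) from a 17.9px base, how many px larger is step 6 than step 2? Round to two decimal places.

40.31px

Step 2: 17.9 × 1.250² = 27.9687px
Step 6: 17.9 × 1.250⁶ = 68.2831px
Difference: 68.2831 − 27.9687 = 40.3144px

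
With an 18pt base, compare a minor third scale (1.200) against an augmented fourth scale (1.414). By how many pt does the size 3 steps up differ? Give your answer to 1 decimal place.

19.8pt

Minor third: 18.0 × 1.200³ = 31.104pt
Augmented fourth: 18.0 × 1.414³ = 50.889pt
Difference: 50.889 − 31.104 = 19.785pt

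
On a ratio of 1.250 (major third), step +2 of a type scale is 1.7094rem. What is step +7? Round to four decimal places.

5.2167rem

The gap is 7 − (2) = 5 steps, so the factor is 1.250^5.
1.7094 × 1.250⁵ = 1.7094 × 3.05176 ≈ 5.2167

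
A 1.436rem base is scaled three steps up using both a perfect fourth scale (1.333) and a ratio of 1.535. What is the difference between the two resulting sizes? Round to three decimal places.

1.792rem

Perfect fourth: 1.436 × 1.333³ = 3.40130rem
At 1.535: 1.436 × 1.535³ = 5.19373rem
Difference: 5.19373 − 3.40130 = 1.79243rem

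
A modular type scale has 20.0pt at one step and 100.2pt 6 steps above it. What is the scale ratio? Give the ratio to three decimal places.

The ratio satisfies 20.0 × r⁶ = 100.2, so r = (100.2 / 20.0)^(1/6).
r = 5.0100^(1/6) ≈ 1.3081

1.308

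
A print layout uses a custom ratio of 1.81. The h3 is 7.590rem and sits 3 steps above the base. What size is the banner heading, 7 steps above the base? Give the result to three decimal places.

81.462rem

Moving from step +3 to step +7 is 4 steps up, so multiply by r⁴.
7.590 × 1.81⁴ = 7.590 × 10.73283 ≈ 81.462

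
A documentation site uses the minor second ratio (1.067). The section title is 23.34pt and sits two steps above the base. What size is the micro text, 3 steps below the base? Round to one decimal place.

The gap is -3 − (2) = -5 steps, so the factor is 1.067^-5.
23.34 ÷ 1.067⁵ = 23.34 ÷ 1.38300 ≈ 16.876

16.9pt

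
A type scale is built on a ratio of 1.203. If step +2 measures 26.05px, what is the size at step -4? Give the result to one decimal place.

The gap is -4 − (2) = -6 steps, so the factor is 1.203^-6.
26.05 ÷ 1.203⁶ = 26.05 ÷ 3.03105 ≈ 8.594

8.6px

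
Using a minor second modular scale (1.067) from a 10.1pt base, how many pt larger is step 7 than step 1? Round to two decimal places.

5.13pt

Step 1: 10.1 × 1.067 = 10.7767pt
Step 7: 10.1 × 1.067⁷ = 15.9028pt
Difference: 15.9028 − 10.7767 = 5.1261pt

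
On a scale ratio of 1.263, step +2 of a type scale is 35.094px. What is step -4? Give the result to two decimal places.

8.65px

Moving from step +2 to step -4 is 6 steps down, so divide by r⁶.
35.094 ÷ 1.263⁶ = 35.094 ÷ 4.05901 ≈ 8.646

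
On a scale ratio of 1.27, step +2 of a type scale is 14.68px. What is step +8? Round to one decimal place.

The gap is 8 − (2) = 6 steps, so the factor is 1.27^6.
14.68 × 1.27⁶ = 14.68 × 4.19587 ≈ 61.595

61.6px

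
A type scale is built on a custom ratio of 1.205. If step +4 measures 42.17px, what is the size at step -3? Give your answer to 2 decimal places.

42.17 ÷ 1.205⁷ = 42.17 ÷ 3.68901 ≈ 11.431

11.43px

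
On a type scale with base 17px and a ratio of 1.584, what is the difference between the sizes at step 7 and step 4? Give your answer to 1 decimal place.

318.3px

Step 4: 17.0 × 1.584⁴ = 107.021px
Step 7: 17.0 × 1.584⁷ = 425.339px
Difference: 425.339 − 107.021 = 318.318px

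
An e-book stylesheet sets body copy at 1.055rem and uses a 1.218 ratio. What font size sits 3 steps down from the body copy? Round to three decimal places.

Each step on a modular scale multiplies by the ratio, so the size n steps from the base is base × ratioⁿ.
1.055 ÷ 1.218³ = 1.055 ÷ 1.80693 ≈ 0.584

0.584rem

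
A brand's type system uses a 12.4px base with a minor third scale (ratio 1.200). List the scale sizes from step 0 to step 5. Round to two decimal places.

12.40px, 14.88px, 17.86px, 21.43px, 25.71px, 30.86px

Step 0: 12.4px
Step 1: 12.4 × 1.200 = 14.88
Step 2: 12.4 × 1.200² = 17.86
Step 3: 12.4 × 1.200³ = 21.43
Step 4: 12.4 × 1.200⁴ = 25.71
Step 5: 12.4 × 1.200⁵ = 30.86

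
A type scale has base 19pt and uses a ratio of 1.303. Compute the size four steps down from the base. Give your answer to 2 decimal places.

6.59pt

A modular type scale is a geometric sequence: sizeₙ = base × rⁿ.
19.0 ÷ 1.303⁴ = 19.0 ÷ 2.88256 ≈ 6.59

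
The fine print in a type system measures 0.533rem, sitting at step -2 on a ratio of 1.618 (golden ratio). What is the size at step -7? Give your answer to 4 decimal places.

0.0481rem

Moving from step -2 to step -7 is 5 steps down, so divide by r⁵.
0.533 ÷ 1.618⁵ = 0.533 ÷ 11.08901 ≈ 0.0481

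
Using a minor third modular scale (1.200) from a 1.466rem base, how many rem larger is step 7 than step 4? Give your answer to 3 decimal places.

Step 4: 1.466 × 1.200⁴ = 3.03990rem
Step 7: 1.466 × 1.200⁷ = 5.25294rem
Difference: 5.25294 − 3.03990 = 2.21304rem

2.213rem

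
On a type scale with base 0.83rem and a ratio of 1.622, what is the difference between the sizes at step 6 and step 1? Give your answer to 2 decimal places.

13.77rem

Step 1: 0.83 × 1.622 = 1.3463rem
Step 6: 0.83 × 1.622⁶ = 15.1141rem
Difference: 15.1141 − 1.3463 = 13.7678rem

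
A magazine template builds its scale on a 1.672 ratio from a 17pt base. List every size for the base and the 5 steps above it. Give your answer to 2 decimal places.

17.00pt, 28.42pt, 47.52pt, 79.46pt, 132.86pt, 222.14pt

Step 0: 17pt
Step 1: 17.0 × 1.672 = 28.42
Step 2: 17.0 × 1.672² = 47.52
Step 3: 17.0 × 1.672³ = 79.46
Step 4: 17.0 × 1.672⁴ = 132.86
Step 5: 17.0 × 1.672⁵ = 222.14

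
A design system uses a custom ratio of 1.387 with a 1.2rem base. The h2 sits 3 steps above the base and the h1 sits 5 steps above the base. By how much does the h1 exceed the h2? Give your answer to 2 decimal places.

Step 3: 1.2 × 1.387³ = 3.2019rem
Step 5: 1.2 × 1.387⁵ = 6.1598rem
Difference: 6.1598 − 3.2019 = 2.9579rem

2.96rem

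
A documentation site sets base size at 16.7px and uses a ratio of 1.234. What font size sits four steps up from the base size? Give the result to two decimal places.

38.72px

Every step multiplies by the scale ratio.
16.7 × 1.234⁴ = 16.7 × 2.31879 ≈ 38.72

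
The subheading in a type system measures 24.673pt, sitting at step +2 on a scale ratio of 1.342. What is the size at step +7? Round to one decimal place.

24.673 × 1.342⁵ = 24.673 × 4.35274 ≈ 107.395

107.4pt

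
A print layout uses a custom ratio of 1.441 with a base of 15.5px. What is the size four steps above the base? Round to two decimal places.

66.83px

Every step multiplies by the scale ratio.
15.5 × 1.441⁴ = 15.5 × 4.31177 ≈ 66.83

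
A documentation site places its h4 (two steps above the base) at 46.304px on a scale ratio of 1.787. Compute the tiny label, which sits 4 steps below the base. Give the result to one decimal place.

46.304 ÷ 1.787⁶ = 46.304 ÷ 32.56472 ≈ 1.422

1.4px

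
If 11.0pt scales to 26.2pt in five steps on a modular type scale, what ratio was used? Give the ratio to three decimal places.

1.190

The ratio satisfies 11.0 × r⁵ = 26.2, so r = (26.2 / 11.0)^(1/5).
r = 2.3818^(1/5) ≈ 1.1895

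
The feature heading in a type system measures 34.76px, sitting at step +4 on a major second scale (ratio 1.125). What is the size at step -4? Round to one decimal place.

The gap is -4 − (4) = -8 steps, so the factor is 1.125^-8.
34.76 ÷ 1.125⁸ = 34.76 ÷ 2.56578 ≈ 13.548

13.5px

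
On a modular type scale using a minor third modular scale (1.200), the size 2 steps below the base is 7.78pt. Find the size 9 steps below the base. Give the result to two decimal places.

7.78 ÷ 1.200⁷ = 7.78 ÷ 3.58318 ≈ 2.171

2.17pt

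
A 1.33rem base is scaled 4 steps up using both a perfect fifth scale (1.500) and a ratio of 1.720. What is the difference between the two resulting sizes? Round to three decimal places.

4.907rem

Perfect fifth: 1.33 × 1.500⁴ = 6.73313rem
At 1.720: 1.33 × 1.720⁴ = 11.64033rem
Difference: 11.64033 − 6.73313 = 4.90720rem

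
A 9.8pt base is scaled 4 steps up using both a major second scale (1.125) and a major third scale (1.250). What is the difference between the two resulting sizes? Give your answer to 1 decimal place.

Major second: 9.8 × 1.125⁴ = 15.698pt
Major third: 9.8 × 1.250⁴ = 23.926pt
Difference: 23.926 − 15.698 = 8.228pt

8.2pt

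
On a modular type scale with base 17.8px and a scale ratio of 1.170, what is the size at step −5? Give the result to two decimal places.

17.8 ÷ 1.170⁵ = 17.8 ÷ 2.19245 ≈ 8.12

8.12px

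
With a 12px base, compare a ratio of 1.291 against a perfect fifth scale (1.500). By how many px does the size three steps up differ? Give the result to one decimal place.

14.7px

At 1.291: 12.0 × 1.291³ = 25.820px
Perfect fifth: 12.0 × 1.500³ = 40.500px
Difference: 40.500 − 25.820 = 14.680px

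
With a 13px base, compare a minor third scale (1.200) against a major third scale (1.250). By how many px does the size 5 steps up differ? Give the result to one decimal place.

7.3px

Minor third: 13.0 × 1.200⁵ = 32.348px
Major third: 13.0 × 1.250⁵ = 39.673px
Difference: 39.673 − 32.348 = 7.325px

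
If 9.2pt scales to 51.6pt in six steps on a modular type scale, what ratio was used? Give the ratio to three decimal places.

The ratio satisfies 9.2 × r⁶ = 51.6, so r = (51.6 / 9.2)^(1/6).
r = 5.6087^(1/6) ≈ 1.3329

1.333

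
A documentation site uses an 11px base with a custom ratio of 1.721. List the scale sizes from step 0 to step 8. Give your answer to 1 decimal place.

Step 0: 11px
Step 1: 11.0 × 1.721 = 18.9
Step 2: 11.0 × 1.721² = 32.6
Step 3: 11.0 × 1.721³ = 56.1
Step 4: 11.0 × 1.721⁴ = 96.5
Step 5: 11.0 × 1.721⁵ = 166.1
Step 6: 11.0 × 1.721⁶ = 285.8
Step 7: 11.0 × 1.721⁷ = 491.9
Step 8: 11.0 × 1.721⁸ = 846.5

11.0px, 18.9px, 32.6px, 56.1px, 96.5px, 166.1px, 285.8px, 491.9px, 846.5px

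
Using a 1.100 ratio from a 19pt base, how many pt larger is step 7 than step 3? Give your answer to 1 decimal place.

11.7pt

Step 3: 19.0 × 1.100³ = 25.289pt
Step 7: 19.0 × 1.100⁷ = 37.026pt
Difference: 37.026 − 25.289 = 11.737pt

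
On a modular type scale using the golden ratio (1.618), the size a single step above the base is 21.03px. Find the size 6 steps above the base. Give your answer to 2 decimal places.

21.03 × 1.618⁵ = 21.03 × 11.08901 ≈ 233.202

233.20px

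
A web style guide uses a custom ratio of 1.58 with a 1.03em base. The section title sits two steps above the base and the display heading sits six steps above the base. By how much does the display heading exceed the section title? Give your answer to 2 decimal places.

Step 2: 1.03 × 1.58² = 2.5713em
Step 6: 1.03 × 1.58⁶ = 16.0243em
Difference: 16.0243 − 2.5713 = 13.4530em

13.45em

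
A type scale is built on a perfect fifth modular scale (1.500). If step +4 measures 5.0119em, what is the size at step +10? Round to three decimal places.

Moving from step +4 to step +10 is 6 steps up, so multiply by r⁶.
5.0119 × 1.500⁶ = 5.0119 × 11.39062 ≈ 57.089

57.089em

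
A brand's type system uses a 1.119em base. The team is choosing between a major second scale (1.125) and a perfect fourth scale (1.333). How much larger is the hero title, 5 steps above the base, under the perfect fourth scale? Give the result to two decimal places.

Major second: 1.119 × 1.125⁵ = 2.0165em
Perfect fourth: 1.119 × 1.333⁵ = 4.7096em
Difference: 4.7096 − 2.0165 = 2.6931em

2.69em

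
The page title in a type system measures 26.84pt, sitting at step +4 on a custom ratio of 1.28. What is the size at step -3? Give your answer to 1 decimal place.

The gap is -3 − (4) = -7 steps, so the factor is 1.28^-7.
26.84 ÷ 1.28⁷ = 26.84 ÷ 5.62950 ≈ 4.768

4.8pt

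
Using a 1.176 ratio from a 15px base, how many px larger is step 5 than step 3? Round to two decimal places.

Step 3: 15.0 × 1.176³ = 24.3957px
Step 5: 15.0 × 1.176⁵ = 33.7387px
Difference: 33.7387 − 24.3957 = 9.3430px

9.34px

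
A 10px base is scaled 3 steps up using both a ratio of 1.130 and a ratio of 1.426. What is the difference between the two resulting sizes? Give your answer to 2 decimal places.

At 1.130: 10.0 × 1.130³ = 14.4290px
At 1.426: 10.0 × 1.426³ = 28.9974px
Difference: 28.9974 − 14.4290 = 14.5684px

14.57px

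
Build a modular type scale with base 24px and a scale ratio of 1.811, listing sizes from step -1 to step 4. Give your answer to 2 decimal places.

13.25px, 24.00px, 43.46px, 78.71px, 142.55px, 258.16px

Step -1: 24.0 ÷ 1.811 = 13.25
Step 0: 24px
Step 1: 24.0 × 1.811 = 43.46
Step 2: 24.0 × 1.811² = 78.71
Step 3: 24.0 × 1.811³ = 142.55
Step 4: 24.0 × 1.811⁴ = 258.16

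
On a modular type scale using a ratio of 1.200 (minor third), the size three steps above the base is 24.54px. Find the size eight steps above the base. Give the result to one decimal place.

61.1px

The gap is 8 − (3) = 5 steps, so the factor is 1.200^5.
24.54 × 1.200⁵ = 24.54 × 2.48832 ≈ 61.063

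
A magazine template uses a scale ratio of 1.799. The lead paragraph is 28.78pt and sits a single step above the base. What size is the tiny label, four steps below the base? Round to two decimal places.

28.78 ÷ 1.799⁵ = 28.78 ÷ 18.84325 ≈ 1.527

1.53pt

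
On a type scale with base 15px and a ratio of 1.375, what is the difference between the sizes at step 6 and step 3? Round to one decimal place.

62.4px

Step 3: 15.0 × 1.375³ = 38.994px
Step 6: 15.0 × 1.375⁶ = 101.370px
Difference: 101.370 − 38.994 = 62.376px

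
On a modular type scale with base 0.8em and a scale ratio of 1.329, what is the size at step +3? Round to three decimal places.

0.8 × 1.329³ = 0.8 × 2.34733 ≈ 1.878

1.878em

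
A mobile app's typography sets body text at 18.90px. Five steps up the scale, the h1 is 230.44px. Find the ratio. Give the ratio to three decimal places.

1.649

The ratio satisfies 18.90 × r⁵ = 230.44, so r = (230.44 / 18.90)^(1/5).
r = 12.1926^(1/5) ≈ 1.6490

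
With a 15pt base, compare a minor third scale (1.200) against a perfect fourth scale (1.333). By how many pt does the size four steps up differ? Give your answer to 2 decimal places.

16.26pt

Minor third: 15.0 × 1.200⁴ = 31.1040pt
Perfect fourth: 15.0 × 1.333⁴ = 47.3600pt
Difference: 47.3600 − 31.1040 = 16.2560pt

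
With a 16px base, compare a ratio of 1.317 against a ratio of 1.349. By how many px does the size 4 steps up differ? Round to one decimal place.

At 1.317: 16.0 × 1.317⁴ = 48.135px
At 1.349: 16.0 × 1.349⁴ = 52.987px
Difference: 52.987 − 48.135 = 4.852px

4.9px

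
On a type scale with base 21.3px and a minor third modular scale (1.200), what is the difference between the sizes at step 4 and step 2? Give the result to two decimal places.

13.50px

Step 2: 21.3 × 1.200² = 30.6720px
Step 4: 21.3 × 1.200⁴ = 44.1677px
Difference: 44.1677 − 30.6720 = 13.4957px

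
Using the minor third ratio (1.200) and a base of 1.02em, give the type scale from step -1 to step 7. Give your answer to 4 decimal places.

0.8500em, 1.0200em, 1.2240em, 1.4688em, 1.7626em, 2.1151em, 2.5381em, 3.0457em, 3.6548em

Step -1: 1.02 ÷ 1.200 = 0.8500
Step 0: 1.02em
Step 1: 1.02 × 1.200 = 1.2240
Step 2: 1.02 × 1.200² = 1.4688
Step 3: 1.02 × 1.200³ = 1.7626
Step 4: 1.02 × 1.200⁴ = 2.1151
Step 5: 1.02 × 1.200⁵ = 2.5381
Step 6: 1.02 × 1.200⁶ = 3.0457
Step 7: 1.02 × 1.200⁷ = 3.6548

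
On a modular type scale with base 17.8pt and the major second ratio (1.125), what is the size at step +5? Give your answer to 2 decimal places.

Every step multiplies by the scale ratio.
17.8 × 1.125⁵ = 17.8 × 1.80203 ≈ 32.08

32.08pt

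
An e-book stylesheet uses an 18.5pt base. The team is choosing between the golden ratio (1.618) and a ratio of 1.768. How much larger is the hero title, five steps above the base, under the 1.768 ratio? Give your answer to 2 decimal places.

114.44pt

Golden ratio: 18.5 × 1.618⁵ = 205.1466pt
At 1.768: 18.5 × 1.768⁵ = 319.5825pt
Difference: 319.5825 − 205.1466 = 114.4359pt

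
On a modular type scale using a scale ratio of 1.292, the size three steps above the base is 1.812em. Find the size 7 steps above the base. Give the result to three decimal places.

1.812 × 1.292⁴ = 1.812 × 2.78644 ≈ 5.049

5.049em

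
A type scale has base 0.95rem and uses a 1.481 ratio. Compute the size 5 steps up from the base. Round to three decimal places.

Every step multiplies by the scale ratio.
0.95 × 1.481⁵ = 0.95 × 7.12484 ≈ 6.769

6.769rem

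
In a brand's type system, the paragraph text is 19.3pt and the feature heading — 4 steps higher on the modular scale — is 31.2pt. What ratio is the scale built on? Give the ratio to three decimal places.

1.128

r⁴ = 31.2 / 19.3, so r = (31.2/19.3)^(1/4).
r = 1.6166^(1/4) ≈ 1.1276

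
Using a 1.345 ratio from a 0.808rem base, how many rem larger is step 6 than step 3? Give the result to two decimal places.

Step 3: 0.808 × 1.345³ = 1.9660rem
Step 6: 0.808 × 1.345⁶ = 4.7835rem
Difference: 4.7835 − 1.9660 = 2.8175rem

2.82rem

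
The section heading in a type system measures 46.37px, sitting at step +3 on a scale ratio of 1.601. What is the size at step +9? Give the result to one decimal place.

780.9px

Moving from step +3 to step +9 is 6 steps up, so multiply by r⁶.
46.37 × 1.601⁶ = 46.37 × 16.84023 ≈ 780.881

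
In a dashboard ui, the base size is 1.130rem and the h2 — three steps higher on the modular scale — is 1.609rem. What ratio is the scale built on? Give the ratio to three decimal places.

r³ = 1.609 / 1.130, so r = (1.609/1.130)^(1/3).
r = 1.4239^(1/3) ≈ 1.1250

1.125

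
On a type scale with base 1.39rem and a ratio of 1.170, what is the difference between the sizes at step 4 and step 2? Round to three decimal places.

0.702rem

Step 2: 1.39 × 1.170² = 1.90277rem
Step 4: 1.39 × 1.170⁴ = 2.60470rem
Difference: 2.60470 − 1.90277 = 0.70193rem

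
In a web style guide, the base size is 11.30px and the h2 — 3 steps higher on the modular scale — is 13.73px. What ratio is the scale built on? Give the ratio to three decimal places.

1.067

The ratio satisfies 11.30 × r³ = 13.73, so r = (13.73 / 11.30)^(1/3).
r = 1.2150^(1/3) ≈ 1.0671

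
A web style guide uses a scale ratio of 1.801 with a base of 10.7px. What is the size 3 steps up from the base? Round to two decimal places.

10.7 × 1.801³ = 10.7 × 5.84173 ≈ 62.51

62.51px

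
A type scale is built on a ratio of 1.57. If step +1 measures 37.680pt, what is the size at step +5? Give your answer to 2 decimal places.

Moving from step +1 to step +5 is 4 steps up, so multiply by r⁴.
37.680 × 1.57⁴ = 37.680 × 6.07573 ≈ 228.934

228.93pt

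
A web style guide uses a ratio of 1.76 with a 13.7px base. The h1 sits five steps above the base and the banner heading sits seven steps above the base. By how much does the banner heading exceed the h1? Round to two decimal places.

485.30px

Step 5: 13.7 × 1.76⁵ = 231.3577px
Step 7: 13.7 × 1.76⁷ = 716.6535px
Difference: 716.6535 − 231.3577 = 485.2958px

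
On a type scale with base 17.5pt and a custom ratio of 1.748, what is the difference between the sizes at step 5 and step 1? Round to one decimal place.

Step 1: 17.5 × 1.748 = 30.590pt
Step 5: 17.5 × 1.748⁵ = 285.591pt
Difference: 285.591 − 30.590 = 255.001pt

255.0pt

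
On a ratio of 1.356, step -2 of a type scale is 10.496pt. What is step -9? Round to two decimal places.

10.496 ÷ 1.356⁷ = 10.496 ÷ 8.42981 ≈ 1.245

1.25pt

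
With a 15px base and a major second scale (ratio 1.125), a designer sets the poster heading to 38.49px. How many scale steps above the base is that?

1.125ⁿ = 38.49 / 15 = 2.5660
n = ln(2.5660) / ln(1.125) = 0.9423 / 0.1178 ≈ 8.00

8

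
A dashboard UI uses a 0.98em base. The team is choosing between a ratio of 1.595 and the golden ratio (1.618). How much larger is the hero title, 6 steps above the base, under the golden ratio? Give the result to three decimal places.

At 1.595: 0.98 × 1.595⁶ = 16.13579em
Golden ratio: 0.98 × 1.618⁶ = 17.58317em
Difference: 17.58317 − 16.13579 = 1.44738em

1.447em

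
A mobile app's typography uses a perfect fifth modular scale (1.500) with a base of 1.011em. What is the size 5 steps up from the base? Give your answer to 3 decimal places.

7.677em

1.011 × 1.500⁵ = 1.011 × 7.59375 ≈ 7.677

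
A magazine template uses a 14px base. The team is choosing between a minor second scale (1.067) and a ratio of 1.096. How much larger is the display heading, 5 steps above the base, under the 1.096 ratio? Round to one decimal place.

2.8px

Minor second: 14.0 × 1.067⁵ = 19.362px
At 1.096: 14.0 × 1.096⁵ = 22.140px
Difference: 22.140 − 19.362 = 2.778px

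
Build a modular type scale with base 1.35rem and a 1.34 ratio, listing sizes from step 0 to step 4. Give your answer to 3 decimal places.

Step 0: 1.35rem
Step 1: 1.35 × 1.34 = 1.809
Step 2: 1.35 × 1.34² = 2.424
Step 3: 1.35 × 1.34³ = 3.248
Step 4: 1.35 × 1.34⁴ = 4.353

1.350rem, 1.809rem, 2.424rem, 3.248rem, 4.353rem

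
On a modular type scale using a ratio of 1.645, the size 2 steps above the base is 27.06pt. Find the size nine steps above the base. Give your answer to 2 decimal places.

882.04pt

27.06 × 1.645⁷ = 27.06 × 32.59578 ≈ 882.042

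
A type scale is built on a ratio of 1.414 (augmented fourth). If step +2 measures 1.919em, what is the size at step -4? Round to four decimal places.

0.2401em

1.919 ÷ 1.414⁶ = 1.919 ÷ 7.99275 ≈ 0.2401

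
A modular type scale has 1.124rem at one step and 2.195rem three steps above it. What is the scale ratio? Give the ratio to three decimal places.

1.250

r³ = 2.195 / 1.124, so r = (2.195/1.124)^(1/3).
r = 1.9528^(1/3) ≈ 1.2499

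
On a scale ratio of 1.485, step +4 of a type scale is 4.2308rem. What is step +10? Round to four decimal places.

45.3713rem

4.2308 × 1.485⁶ = 4.2308 × 10.72405 ≈ 45.3713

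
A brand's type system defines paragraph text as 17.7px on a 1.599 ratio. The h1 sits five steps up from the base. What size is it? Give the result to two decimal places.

185.02px

17.7 × 1.599⁵ = 17.7 × 10.45303 ≈ 185.02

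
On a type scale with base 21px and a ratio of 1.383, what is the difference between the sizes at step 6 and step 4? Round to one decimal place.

Step 4: 21.0 × 1.383⁴ = 76.826px
Step 6: 21.0 × 1.383⁶ = 146.944px
Difference: 146.944 − 76.826 = 70.118px

70.1px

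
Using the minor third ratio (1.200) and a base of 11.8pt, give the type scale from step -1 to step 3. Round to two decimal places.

Step -1: 11.8 ÷ 1.200 = 9.83
Step 0: 11.8pt
Step 1: 11.8 × 1.200 = 14.16
Step 2: 11.8 × 1.200² = 16.99
Step 3: 11.8 × 1.200³ = 20.39

9.83pt, 11.80pt, 14.16pt, 16.99pt, 20.39pt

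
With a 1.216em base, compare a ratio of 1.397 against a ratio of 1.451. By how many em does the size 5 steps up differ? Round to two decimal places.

1.35em

At 1.397: 1.216 × 1.397⁵ = 6.4702em
At 1.451: 1.216 × 1.451⁵ = 7.8212em
Difference: 7.8212 − 6.4702 = 1.3510em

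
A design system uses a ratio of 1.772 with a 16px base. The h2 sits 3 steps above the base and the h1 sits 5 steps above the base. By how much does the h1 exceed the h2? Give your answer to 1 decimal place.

Step 3: 16.0 × 1.772³ = 89.025px
Step 5: 16.0 × 1.772⁵ = 279.537px
Difference: 279.537 − 89.025 = 190.512px

190.5px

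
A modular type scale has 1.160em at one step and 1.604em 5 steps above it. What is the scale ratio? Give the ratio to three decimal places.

1.067

The ratio satisfies 1.160 × r⁵ = 1.604, so r = (1.604 / 1.160)^(1/5).
r = 1.3828^(1/5) ≈ 1.0670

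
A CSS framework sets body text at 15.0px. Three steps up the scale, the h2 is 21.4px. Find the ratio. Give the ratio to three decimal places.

1.126

r³ = 21.4 / 15.0, so r = (21.4/15.0)^(1/3).
r = 1.4267^(1/3) ≈ 1.1257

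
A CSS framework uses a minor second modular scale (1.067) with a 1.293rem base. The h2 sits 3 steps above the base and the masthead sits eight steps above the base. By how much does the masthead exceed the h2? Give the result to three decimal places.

0.602rem

Step 3: 1.293 × 1.067³ = 1.57069rem
Step 8: 1.293 × 1.067⁸ = 2.17227rem
Difference: 2.17227 − 1.57069 = 0.60158rem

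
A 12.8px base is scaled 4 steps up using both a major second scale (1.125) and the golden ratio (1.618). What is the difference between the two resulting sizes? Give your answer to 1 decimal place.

67.2px

Major second: 12.8 × 1.125⁴ = 20.503px
Golden ratio: 12.8 × 1.618⁴ = 87.725px
Difference: 87.725 − 20.503 = 67.222px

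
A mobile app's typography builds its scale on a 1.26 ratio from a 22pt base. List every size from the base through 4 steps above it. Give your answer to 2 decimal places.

Step 0: 22pt
Step 1: 22.0 × 1.26 = 27.72
Step 2: 22.0 × 1.26² = 34.93
Step 3: 22.0 × 1.26³ = 44.01
Step 4: 22.0 × 1.26⁴ = 55.45

22.00pt, 27.72pt, 34.93pt, 44.01pt, 55.45pt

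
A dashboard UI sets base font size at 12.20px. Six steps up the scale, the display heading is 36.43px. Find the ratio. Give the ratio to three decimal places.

The ratio satisfies 12.20 × r⁶ = 36.43, so r = (36.43 / 12.20)^(1/6).
r = 2.9861^(1/6) ≈ 1.2000

1.200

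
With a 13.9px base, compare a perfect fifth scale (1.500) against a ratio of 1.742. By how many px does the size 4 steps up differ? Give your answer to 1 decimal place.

57.6px

Perfect fifth: 13.9 × 1.500⁴ = 70.369px
At 1.742: 13.9 × 1.742⁴ = 127.999px
Difference: 127.999 − 70.369 = 57.630px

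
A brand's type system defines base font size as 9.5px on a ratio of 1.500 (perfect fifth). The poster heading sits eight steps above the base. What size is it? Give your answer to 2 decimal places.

243.47px

9.5 × 1.500⁸ = 9.5 × 25.62891 ≈ 243.47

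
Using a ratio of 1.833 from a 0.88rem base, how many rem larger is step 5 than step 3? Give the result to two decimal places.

12.79rem

Step 3: 0.88 × 1.833³ = 5.4196rem
Step 5: 0.88 × 1.833⁵ = 18.2094rem
Difference: 18.2094 − 5.4196 = 12.7898rem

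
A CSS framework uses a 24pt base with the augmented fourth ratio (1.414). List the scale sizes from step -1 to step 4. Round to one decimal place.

Step -1: 24.0 ÷ 1.414 = 17.0
Step 0: 24pt
Step 1: 24.0 × 1.414 = 33.9
Step 2: 24.0 × 1.414² = 48.0
Step 3: 24.0 × 1.414³ = 67.9
Step 4: 24.0 × 1.414⁴ = 95.9

17.0pt, 24.0pt, 33.9pt, 48.0pt, 67.9pt, 95.9pt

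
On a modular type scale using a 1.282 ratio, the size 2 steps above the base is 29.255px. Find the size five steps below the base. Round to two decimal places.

5.14px

Moving from step +2 to step -5 is 7 steps down, so divide by r⁷.
29.255 ÷ 1.282⁷ = 29.255 ÷ 5.69136 ≈ 5.140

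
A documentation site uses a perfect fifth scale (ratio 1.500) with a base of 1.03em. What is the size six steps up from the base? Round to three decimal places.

11.732em

1.03 × 1.500⁶ = 1.03 × 11.39062 ≈ 11.732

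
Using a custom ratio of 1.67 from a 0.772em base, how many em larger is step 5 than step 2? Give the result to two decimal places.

7.87em

Step 2: 0.772 × 1.67² = 2.1530em
Step 5: 0.772 × 1.67⁵ = 10.0277em
Difference: 10.0277 − 2.1530 = 7.8747em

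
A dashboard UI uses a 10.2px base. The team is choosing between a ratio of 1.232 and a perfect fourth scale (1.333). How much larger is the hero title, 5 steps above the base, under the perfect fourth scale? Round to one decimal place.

14.0px

At 1.232: 10.2 × 1.232⁵ = 28.950px
Perfect fourth: 10.2 × 1.333⁵ = 42.929px
Difference: 42.929 − 28.950 = 13.979px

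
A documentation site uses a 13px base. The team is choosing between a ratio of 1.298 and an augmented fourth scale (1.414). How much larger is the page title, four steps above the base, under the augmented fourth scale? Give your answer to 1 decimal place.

At 1.298: 13.0 × 1.298⁴ = 36.901px
Augmented fourth: 13.0 × 1.414⁴ = 51.969px
Difference: 51.969 − 36.901 = 15.068px

15.1px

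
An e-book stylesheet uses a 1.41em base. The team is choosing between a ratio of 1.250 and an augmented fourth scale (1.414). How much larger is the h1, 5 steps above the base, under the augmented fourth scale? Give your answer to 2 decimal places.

At 1.250: 1.41 × 1.250⁵ = 4.3030em
Augmented fourth: 1.41 × 1.414⁵ = 7.9701em
Difference: 7.9701 − 4.3030 = 3.6671em

3.67em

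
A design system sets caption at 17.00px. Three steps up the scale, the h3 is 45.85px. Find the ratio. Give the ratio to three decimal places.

1.392

The ratio satisfies 17.00 × r³ = 45.85, so r = (45.85 / 17.00)^(1/3).
r = 2.6971^(1/3) ≈ 1.3920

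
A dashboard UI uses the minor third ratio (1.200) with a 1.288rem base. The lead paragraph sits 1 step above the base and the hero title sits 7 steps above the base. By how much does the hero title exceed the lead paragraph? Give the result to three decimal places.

Step 1: 1.288 × 1.200 = 1.54560rem
Step 7: 1.288 × 1.200⁷ = 4.61514rem
Difference: 4.61514 − 1.54560 = 3.06954rem

3.070rem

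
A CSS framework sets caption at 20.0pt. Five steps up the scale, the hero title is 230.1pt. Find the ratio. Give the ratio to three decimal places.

The ratio satisfies 20.0 × r⁵ = 230.1, so r = (230.1 / 20.0)^(1/5).
r = 11.5050^(1/5) ≈ 1.6300

1.630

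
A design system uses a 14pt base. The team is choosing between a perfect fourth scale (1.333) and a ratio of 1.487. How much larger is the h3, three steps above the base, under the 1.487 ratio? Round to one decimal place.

Perfect fourth: 14.0 × 1.333³ = 33.160pt
At 1.487: 14.0 × 1.487³ = 46.032pt
Difference: 46.032 − 33.160 = 12.872pt

12.9pt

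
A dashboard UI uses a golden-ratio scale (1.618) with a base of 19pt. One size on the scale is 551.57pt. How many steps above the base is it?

1.618ⁿ = 551.57 / 19 = 29.0300
n = ln(29.0300) / ln(1.618) = 3.3683 / 0.4812 ≈ 7.00

7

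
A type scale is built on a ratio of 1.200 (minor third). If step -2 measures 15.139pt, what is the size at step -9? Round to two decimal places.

4.23pt

15.139 ÷ 1.200⁷ = 15.139 ÷ 3.58318 ≈ 4.225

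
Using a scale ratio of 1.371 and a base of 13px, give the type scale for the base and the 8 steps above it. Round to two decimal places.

13.00px, 17.82px, 24.44px, 33.50px, 45.93px, 62.97px, 86.33px, 118.36px, 162.27px

Step 0: 13px
Step 1: 13.0 × 1.371 = 17.82
Step 2: 13.0 × 1.371² = 24.44
Step 3: 13.0 × 1.371³ = 33.50
Step 4: 13.0 × 1.371⁴ = 45.93
Step 5: 13.0 × 1.371⁵ = 62.97
Step 6: 13.0 × 1.371⁶ = 86.33
Step 7: 13.0 × 1.371⁷ = 118.36
Step 8: 13.0 × 1.371⁸ = 162.27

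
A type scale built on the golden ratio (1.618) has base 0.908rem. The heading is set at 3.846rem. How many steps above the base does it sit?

1.618ⁿ = 3.846 / 0.908 = 4.2357
n = ln(4.2357) / ln(1.618) = 1.4435 / 0.4812 ≈ 3.00

3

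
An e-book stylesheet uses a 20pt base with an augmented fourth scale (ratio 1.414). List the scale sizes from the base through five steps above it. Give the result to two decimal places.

20.00pt, 28.28pt, 39.99pt, 56.54pt, 79.95pt, 113.05pt

Step 0: 20pt
Step 1: 20.0 × 1.414 = 28.28
Step 2: 20.0 × 1.414² = 39.99
Step 3: 20.0 × 1.414³ = 56.54
Step 4: 20.0 × 1.414⁴ = 79.95
Step 5: 20.0 × 1.414⁵ = 113.05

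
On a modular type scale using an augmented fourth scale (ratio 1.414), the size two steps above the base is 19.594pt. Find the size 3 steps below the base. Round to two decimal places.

3.47pt

The gap is -3 − (2) = -5 steps, so the factor is 1.414^-5.
19.594 ÷ 1.414⁵ = 19.594 ÷ 5.65258 ≈ 3.466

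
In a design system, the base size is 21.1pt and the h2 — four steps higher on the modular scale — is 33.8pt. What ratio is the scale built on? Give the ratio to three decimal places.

The ratio satisfies 21.1 × r⁴ = 33.8, so r = (33.8 / 21.1)^(1/4).
r = 1.6019^(1/4) ≈ 1.1250

1.125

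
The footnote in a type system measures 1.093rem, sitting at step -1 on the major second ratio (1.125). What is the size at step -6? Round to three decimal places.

0.607rem

The gap is -6 − (-1) = -5 steps, so the factor is 1.125^-5.
1.093 ÷ 1.125⁵ = 1.093 ÷ 1.80203 ≈ 0.607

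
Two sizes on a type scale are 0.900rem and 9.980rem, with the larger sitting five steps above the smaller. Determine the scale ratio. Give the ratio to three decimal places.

1.618

The ratio satisfies 0.900 × r⁵ = 9.980, so r = (9.980 / 0.900)^(1/5).
r = 11.0889^(1/5) ≈ 1.6180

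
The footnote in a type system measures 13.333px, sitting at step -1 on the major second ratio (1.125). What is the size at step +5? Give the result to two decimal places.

27.03px

13.333 × 1.125⁶ = 13.333 × 2.02729 ≈ 27.030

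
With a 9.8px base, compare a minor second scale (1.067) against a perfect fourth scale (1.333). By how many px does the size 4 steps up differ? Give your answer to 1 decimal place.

18.2px

Minor second: 9.8 × 1.067⁴ = 12.702px
Perfect fourth: 9.8 × 1.333⁴ = 30.942px
Difference: 30.942 − 12.702 = 18.240px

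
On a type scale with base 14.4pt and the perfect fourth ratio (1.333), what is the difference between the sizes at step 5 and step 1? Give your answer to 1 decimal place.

41.4pt

Step 1: 14.4 × 1.333 = 19.195pt
Step 5: 14.4 × 1.333⁵ = 60.606pt
Difference: 60.606 − 19.195 = 41.411pt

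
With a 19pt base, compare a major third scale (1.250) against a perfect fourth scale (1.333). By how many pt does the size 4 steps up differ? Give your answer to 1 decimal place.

Major third: 19.0 × 1.250⁴ = 46.387pt
Perfect fourth: 19.0 × 1.333⁴ = 59.989pt
Difference: 59.989 − 46.387 = 13.602pt

13.6pt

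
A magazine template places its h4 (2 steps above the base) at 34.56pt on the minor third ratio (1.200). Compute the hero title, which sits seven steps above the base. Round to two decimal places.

86.00pt

34.56 × 1.200⁵ = 34.56 × 2.48832 ≈ 85.996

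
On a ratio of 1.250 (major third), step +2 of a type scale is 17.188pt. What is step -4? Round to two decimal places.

4.51pt

The gap is -4 − (2) = -6 steps, so the factor is 1.250^-6.
17.188 ÷ 1.250⁶ = 17.188 ÷ 3.81470 ≈ 4.506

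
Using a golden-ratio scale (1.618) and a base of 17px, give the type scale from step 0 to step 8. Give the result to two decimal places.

Step 0: 17px
Step 1: 17.0 × 1.618 = 27.51
Step 2: 17.0 × 1.618² = 44.50
Step 3: 17.0 × 1.618³ = 72.01
Step 4: 17.0 × 1.618⁴ = 116.51
Step 5: 17.0 × 1.618⁵ = 188.51
Step 6: 17.0 × 1.618⁶ = 305.01
Step 7: 17.0 × 1.618⁷ = 493.51
Step 8: 17.0 × 1.618⁸ = 798.50

17.00px, 27.51px, 44.50px, 72.01px, 116.51px, 188.51px, 305.01px, 493.51px, 798.50px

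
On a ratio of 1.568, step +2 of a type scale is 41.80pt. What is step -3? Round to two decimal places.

Moving from step +2 to step -3 is 5 steps down, so divide by r⁵.
41.80 ÷ 1.568⁵ = 41.80 ÷ 9.47830 ≈ 4.410

4.41pt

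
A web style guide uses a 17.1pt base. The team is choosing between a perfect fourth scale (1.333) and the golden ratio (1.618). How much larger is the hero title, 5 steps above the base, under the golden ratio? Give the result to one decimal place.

Perfect fourth: 17.1 × 1.333⁵ = 71.969pt
Golden ratio: 17.1 × 1.618⁵ = 189.622pt
Difference: 189.622 − 71.969 = 117.653pt

117.7pt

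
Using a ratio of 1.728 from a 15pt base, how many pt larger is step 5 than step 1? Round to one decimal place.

205.2pt

Step 1: 15.0 × 1.728 = 25.920pt
Step 5: 15.0 × 1.728⁵ = 231.105pt
Difference: 231.105 − 25.920 = 205.185pt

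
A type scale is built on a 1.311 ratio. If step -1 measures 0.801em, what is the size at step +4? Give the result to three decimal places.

3.102em

The gap is 4 − (-1) = 5 steps, so the factor is 1.311^5.
0.801 × 1.311⁵ = 0.801 × 3.87270 ≈ 3.102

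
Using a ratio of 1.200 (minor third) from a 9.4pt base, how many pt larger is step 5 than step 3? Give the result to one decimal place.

7.1pt

Step 3: 9.4 × 1.200³ = 16.243pt
Step 5: 9.4 × 1.200⁵ = 23.390pt
Difference: 23.390 − 16.243 = 7.147pt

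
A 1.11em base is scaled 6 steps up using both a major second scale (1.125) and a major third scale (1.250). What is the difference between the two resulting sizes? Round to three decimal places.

Major second: 1.11 × 1.125⁶ = 2.25029em
Major third: 1.11 × 1.250⁶ = 4.23431em
Difference: 4.23431 − 2.25029 = 1.98402em

1.984em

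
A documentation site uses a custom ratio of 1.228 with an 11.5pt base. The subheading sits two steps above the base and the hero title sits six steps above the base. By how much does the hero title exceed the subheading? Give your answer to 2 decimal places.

Step 2: 11.5 × 1.228² = 17.3418pt
Step 6: 11.5 × 1.228⁶ = 39.4356pt
Difference: 39.4356 − 17.3418 = 22.0938pt

22.09pt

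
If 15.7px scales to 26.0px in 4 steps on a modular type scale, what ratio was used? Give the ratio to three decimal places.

The ratio satisfies 15.7 × r⁴ = 26.0, so r = (26.0 / 15.7)^(1/4).
r = 1.6561^(1/4) ≈ 1.1344

1.134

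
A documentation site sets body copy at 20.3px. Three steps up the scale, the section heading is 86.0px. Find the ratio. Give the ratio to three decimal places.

1.618

r³ = 86.0 / 20.3, so r = (86.0/20.3)^(1/3).
r = 4.2365^(1/3) ≈ 1.6181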